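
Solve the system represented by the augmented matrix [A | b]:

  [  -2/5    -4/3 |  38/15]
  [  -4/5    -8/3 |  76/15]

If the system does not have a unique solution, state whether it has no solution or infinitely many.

infinitely many solutions

Row-reduce:
R1 ← R1 / (-2/5).
R2 ← R2 + 4/5·R1.
Rank is 1 with 2 unknowns, leaving x_2 free.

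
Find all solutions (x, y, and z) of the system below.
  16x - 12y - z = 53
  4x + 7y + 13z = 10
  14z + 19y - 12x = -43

infinitely many solutions

Row-reduce:
R1 ← R1 / (16).
R2 ← R2 − 4·R1.
R3 ← R3 + 12·R1.
R2 ← R2 / (10).
R1 ← R1 + 3/4·R2.
R3 ← R3 − 10·R2.
Rank is 2 with 3 unknowns, leaving z free.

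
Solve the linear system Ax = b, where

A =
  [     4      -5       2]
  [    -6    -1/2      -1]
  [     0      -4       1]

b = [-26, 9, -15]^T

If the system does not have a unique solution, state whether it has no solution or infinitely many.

infinitely many solutions

Row-reduce:
R1 ← R1 / (4).
R2 ← R2 + 6·R1.
R2 ← R2 / (-8).
R1 ← R1 + 5/4·R2.
R3 ← R3 + 4·R2.
Rank is 2 with 3 unknowns, leaving x_3 free.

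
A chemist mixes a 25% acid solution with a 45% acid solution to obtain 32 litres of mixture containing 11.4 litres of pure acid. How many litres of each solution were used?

Let a = litres of solution A, b = litres of solution B.
  a + b = 32
  (9/20)b + (1/4)a = 57/5
From equation 1: a = 32 − b.
Substitute into equation 2 and solve: b = 17.
Then a = 15.

litres of solution A: 15, litres of solution B: 17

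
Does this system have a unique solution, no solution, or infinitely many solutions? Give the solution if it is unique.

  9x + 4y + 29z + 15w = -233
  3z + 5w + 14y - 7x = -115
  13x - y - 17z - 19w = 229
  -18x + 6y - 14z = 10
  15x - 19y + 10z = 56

Row-reduce the augmented matrix:
R1 ← R1 / (9).
R2 ← R2 + 7·R1.
R3 ← R3 − 13·R1.
R4 ← R4 + 18·R1.
R5 ← R5 − 15·R1.
R2 ← R2 / (154/9).
R1 ← R1 − 4/9·R2.
R3 ← R3 + 61/9·R2.
R4 ← R4 − 14·R2.
R5 ← R5 + 77/3·R2.
R3 ← R3 / (-3755/77).
R1 ← R1 − 197/77·R3.
R2 ← R2 − 115/77·R3.
R4 ← R4 − 254/11·R3.
R4 ← R4 / (878/3755).
R1 ← R1 + 2078/3755·R4.
R2 ← R2 + 52/751·R4.
R3 ← R3 − 2623/3755·R4.
R5 reduces to 0 = 0, so the extra equation is consistent.
Reading off the reduced rows gives x = 2, y = -4, z = -5, w = -6.

x = 2, y = -4, z = -5, w = -6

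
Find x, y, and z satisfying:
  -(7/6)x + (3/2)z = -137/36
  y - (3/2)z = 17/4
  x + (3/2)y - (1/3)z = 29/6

Row-reduce the augmented matrix:
R1 ← R1 / (-7/6).
R3 ← R3 − 1·R1.
R3 ← R3 − 3/2·R2.
R3 ← R3 / (269/84).
R1 ← R1 + 9/7·R3.
R2 ← R2 + 3/2·R3.
Reading off the reduced rows gives x = 4/3, y = 2, z = -3/2.

x = 4/3, y = 2, z = -3/2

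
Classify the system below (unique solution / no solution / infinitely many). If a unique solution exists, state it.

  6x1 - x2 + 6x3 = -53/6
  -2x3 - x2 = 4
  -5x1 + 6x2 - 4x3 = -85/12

x1 = -5/4, x2 = -8/3, x3 = -2/3

Row-reduce the augmented matrix:
R1 ← R1 / (6).
R3 ← R3 + 5·R1.
R2 ← R2 / (-1).
R1 ← R1 + 1/6·R2.
R3 ← R3 − 31/6·R2.
R3 ← R3 / (-28/3).
R1 ← R1 − 4/3·R3.
R2 ← R2 − 2·R3.
Reading off the reduced rows gives x1 = -5/4, x2 = -8/3, x3 = -2/3.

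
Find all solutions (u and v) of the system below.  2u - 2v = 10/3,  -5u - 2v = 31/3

u = -1, v = -8/3

Row-reduce the augmented matrix:
R1 ← R1 / (2).
R2 ← R2 + 5·R1.
R2 ← R2 / (-7).
R1 ← R1 + 1·R2.
Reading off the reduced rows gives u = -1, v = -8/3.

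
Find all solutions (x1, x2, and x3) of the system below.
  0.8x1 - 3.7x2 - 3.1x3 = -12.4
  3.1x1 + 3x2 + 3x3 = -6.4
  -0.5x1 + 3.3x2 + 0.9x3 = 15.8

Row-reduce the augmented matrix:
R1 ← R1 / (4/5).
R2 ← R2 − 31/10·R1.
R3 ← R3 + 1/2·R1.
R2 ← R2 / (1387/80).
R1 ← R1 + 37/8·R2.
R3 ← R3 − 79/80·R2.
R3 ← R3 / (-2625/1387).
R1 ← R1 − 180/1387·R3.
R2 ← R2 − 1201/1387·R3.
Reading off the reduced rows gives x1 = -4, x2 = 5, x3 = -3.

x1 = -4, x2 = 5, x3 = -3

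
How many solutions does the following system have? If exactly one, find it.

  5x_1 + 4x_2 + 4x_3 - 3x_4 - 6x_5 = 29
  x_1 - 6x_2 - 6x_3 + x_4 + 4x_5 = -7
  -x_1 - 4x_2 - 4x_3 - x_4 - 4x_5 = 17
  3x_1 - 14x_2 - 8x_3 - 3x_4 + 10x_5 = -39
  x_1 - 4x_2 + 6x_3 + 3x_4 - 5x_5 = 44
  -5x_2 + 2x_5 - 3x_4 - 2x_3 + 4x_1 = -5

x_1 = 3, x_2 = -1, x_3 = 0, x_4 = 4, x_5 = -5

Row-reduce the augmented matrix:
R1 ← R1 / (5).
R2 ← R2 − 1·R1.
R3 ← R3 + 1·R1.
R4 ← R4 − 3·R1.
R5 ← R5 − 1·R1.
R6 ← R6 − 4·R1.
R2 ← R2 / (-34/5).
R1 ← R1 − 4/5·R2.
R3 ← R3 + 16/5·R2.
R4 ← R4 + 82/5·R2.
R5 ← R5 + 24/5·R2.
R6 ← R6 + 41/5·R2.
Swap R3 and R4.
R3 ← R3 / (6).
R2 ← R2 − 1·R3.
R5 ← R5 − 10·R3.
R6 ← R6 − 3·R3.
R4 ← R4 / (-40/17).
R1 ← R1 + 7/17·R4.
R2 ← R2 − 31/51·R4.
R3 ← R3 + 43/51·R4.
R5 ← R5 − 556/51·R4.
R5 ← R5 / (-134/3).
R1 ← R1 − 3/4·R5.
R2 ← R2 + 35/12·R5.
R3 ← R3 − 35/12·R5.
R4 ← R4 − 13/4·R5.
R6 reduces to 0 = 0, so the extra equation is consistent.
Reading off the reduced rows gives x_1 = 3, x_2 = -1, x_3 = 0, x_4 = 4, x_5 = -5.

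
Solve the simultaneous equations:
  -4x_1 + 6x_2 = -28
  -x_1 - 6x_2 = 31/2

x_1 = 5/2, x_2 = -3

From equation 2: x_1 = -31/2 − 6·x_2.
Substitute into equation 1 and solve: x_2 = -3.
Then x_1 = 5/2.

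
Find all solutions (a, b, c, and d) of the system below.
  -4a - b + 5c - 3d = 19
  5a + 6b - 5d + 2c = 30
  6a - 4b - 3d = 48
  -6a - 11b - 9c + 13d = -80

Row-reduce:
R1 ← R1 / (-4).
R2 ← R2 − 5·R1.
R3 ← R3 − 6·R1.
R4 ← R4 + 6·R1.
R2 ← R2 / (19/4).
R1 ← R1 − 1/4·R2.
R3 ← R3 + 11/2·R2.
R4 ← R4 + 19/2·R2.
R3 ← R3 / (324/19).
R1 ← R1 + 32/19·R3.
R2 ← R2 − 33/19·R3.
Row 4 reduces to 0 = -1, a contradiction. The system is inconsistent.

no solution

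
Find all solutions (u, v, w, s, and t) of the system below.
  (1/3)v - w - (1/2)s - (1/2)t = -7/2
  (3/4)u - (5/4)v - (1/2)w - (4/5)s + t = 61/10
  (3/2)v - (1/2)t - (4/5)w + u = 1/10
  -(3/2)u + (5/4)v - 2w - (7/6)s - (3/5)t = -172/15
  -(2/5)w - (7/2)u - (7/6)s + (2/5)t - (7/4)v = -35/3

Row-reduce:
Swap R1 and R2.
R1 ← R1 / (3/4).
R3 ← R3 − 1·R1.
R4 ← R4 + 3/2·R1.
R5 ← R5 + 7/2·R1.
R2 ← R2 / (1/3).
R1 ← R1 + 5/3·R2.
R3 ← R3 − 19/6·R2.
R4 ← R4 + 5/4·R2.
R5 ← R5 + 91/12·R2.
R3 ← R3 / (281/30).
R1 ← R1 + 17/3·R3.
R2 ← R2 + 3·R3.
R4 ← R4 + 27/4·R3.
R5 ← R5 + 1529/60·R3.
R4 ← R4 / (-3793/8430).
R1 ← R1 + 67/1405·R4.
R2 ← R2 − 102/281·R4.
R3 ← R3 − 349/562·R4.
R5 ← R5 + 3793/8430·R4.
Rank is 4 with 5 unknowns, leaving t free.

infinitely many solutions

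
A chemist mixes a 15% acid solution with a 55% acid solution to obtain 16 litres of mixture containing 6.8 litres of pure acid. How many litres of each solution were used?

Let a = litres of solution A, b = litres of solution B.
  a + b = 16
  (3/20)a + (11/20)b = 34/5
From equation 1: a = 16 − b.
Substitute into equation 2 and solve: b = 11.
Then a = 5.

litres of solution A: 5, litres of solution B: 11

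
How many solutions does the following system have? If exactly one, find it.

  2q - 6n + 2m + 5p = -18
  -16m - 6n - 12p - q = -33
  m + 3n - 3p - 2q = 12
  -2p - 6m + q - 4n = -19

infinitely many solutions

Row-reduce:
R1 ← R1 / (2).
R2 ← R2 + 16·R1.
R3 ← R3 − 1·R1.
R4 ← R4 + 6·R1.
R2 ← R2 / (-54).
R1 ← R1 + 3·R2.
R3 ← R3 − 6·R2.
R4 ← R4 + 22·R2.
R3 ← R3 / (-43/18).
R1 ← R1 − 17/18·R3.
R2 ← R2 + 14/27·R3.
R4 ← R4 − 43/27·R3.
Rank is 3 with 4 unknowns, leaving q free.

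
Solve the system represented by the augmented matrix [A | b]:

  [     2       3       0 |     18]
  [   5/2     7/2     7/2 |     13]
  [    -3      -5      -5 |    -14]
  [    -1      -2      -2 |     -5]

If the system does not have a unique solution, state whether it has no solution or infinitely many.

no solution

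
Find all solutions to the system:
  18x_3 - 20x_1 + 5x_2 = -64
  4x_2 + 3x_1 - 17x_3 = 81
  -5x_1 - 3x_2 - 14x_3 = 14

Row-reduce the augmented matrix:
R1 ← R1 / (-20).
R2 ← R2 − 3·R1.
R3 ← R3 + 5·R1.
R2 ← R2 / (19/4).
R1 ← R1 + 1/4·R2.
R3 ← R3 + 17/4·R2.
R3 ← R3 / (-2973/95).
R1 ← R1 + 157/95·R3.
R2 ← R2 + 286/95·R3.
Reading off the reduced rows gives x_1 = 2, x_2 = 6, x_3 = -3.

x_1 = 2, x_2 = 6, x_3 = -3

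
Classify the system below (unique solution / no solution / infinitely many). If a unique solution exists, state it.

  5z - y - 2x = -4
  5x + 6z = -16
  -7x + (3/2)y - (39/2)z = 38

Row-reduce:
R1 ← R1 / (-2).
R2 ← R2 − 5·R1.
R3 ← R3 + 7·R1.
R2 ← R2 / (-5/2).
R1 ← R1 − 1/2·R2.
R3 ← R3 − 5·R2.
Rank is 2 with 3 unknowns, leaving z free.

infinitely many solutions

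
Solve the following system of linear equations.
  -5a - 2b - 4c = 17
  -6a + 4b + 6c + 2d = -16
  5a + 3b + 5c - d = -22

infinitely many solutions

Row-reduce:
R1 ← R1 / (-5).
R2 ← R2 + 6·R1.
R3 ← R3 − 5·R1.
R2 ← R2 / (32/5).
R1 ← R1 − 2/5·R2.
R3 ← R3 − 1·R2.
R3 ← R3 / (-11/16).
R1 ← R1 − 1/8·R3.
R2 ← R2 − 27/16·R3.
Rank is 3 with 4 unknowns, leaving d free.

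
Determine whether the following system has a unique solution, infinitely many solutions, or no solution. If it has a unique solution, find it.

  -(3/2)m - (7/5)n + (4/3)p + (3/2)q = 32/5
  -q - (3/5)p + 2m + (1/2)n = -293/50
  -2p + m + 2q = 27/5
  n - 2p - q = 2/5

m = -11/5, n = -3, p = -12/5, q = 7/5

Row-reduce the augmented matrix:
R1 ← R1 / (-3/2).
R2 ← R2 − 2·R1.
R3 ← R3 − 1·R1.
R2 ← R2 / (-41/30).
R1 ← R1 − 14/15·R2.
R3 ← R3 + 14/15·R2.
R4 ← R4 − 1·R2.
R3 ← R3 / (-1178/615).
R1 ← R1 + 52/615·R3.
R2 ← R2 + 106/123·R3.
R4 ← R4 + 140/123·R3.
R4 ← R4 / (-51/31).
R1 ← R1 + 13/31·R4.
R2 ← R2 + 55/31·R4.
R3 ← R3 + 75/62·R4.
Reading off the reduced rows gives m = -11/5, n = -3, p = -12/5, q = 7/5.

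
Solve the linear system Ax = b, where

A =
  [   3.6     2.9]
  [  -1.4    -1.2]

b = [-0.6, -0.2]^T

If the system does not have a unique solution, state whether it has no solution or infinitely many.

Row-reduce the augmented matrix:
R1 ← R1 / (18/5).
R2 ← R2 + 7/5·R1.
R2 ← R2 / (-13/180).
R1 ← R1 − 29/36·R2.
Reading off the reduced rows gives x_1 = -5, x_2 = 6.

x_1 = -5, x_2 = 6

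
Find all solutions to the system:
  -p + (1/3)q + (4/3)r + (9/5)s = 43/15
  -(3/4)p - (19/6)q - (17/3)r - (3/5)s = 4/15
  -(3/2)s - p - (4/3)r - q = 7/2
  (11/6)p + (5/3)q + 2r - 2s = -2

no solution

Row-reduce:
R1 ← R1 / (-1).
R2 ← R2 + 3/4·R1.
R3 ← R3 + 1·R1.
R4 ← R4 − 11/6·R1.
R2 ← R2 / (-41/12).
R1 ← R1 + 1/3·R2.
R3 ← R3 + 4/3·R2.
R4 ← R4 − 41/18·R2.
R3 ← R3 / (-8/123).
R1 ← R1 + 28/41·R3.
R2 ← R2 − 80/41·R3.
Row 4 reduces to 0 = 2, a contradiction. The system is inconsistent.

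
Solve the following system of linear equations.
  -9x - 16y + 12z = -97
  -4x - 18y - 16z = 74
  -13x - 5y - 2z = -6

x = 1, y = 1, z = -6

Row-reduce the augmented matrix:
R1 ← R1 / (-9).
R2 ← R2 + 4·R1.
R3 ← R3 + 13·R1.
R2 ← R2 / (-98/9).
R1 ← R1 − 16/9·R2.
R3 ← R3 − 163/9·R2.
R3 ← R3 / (-2686/49).
R1 ← R1 + 236/49·R3.
R2 ← R2 − 96/49·R3.
Reading off the reduced rows gives x = 1, y = 1, z = -6.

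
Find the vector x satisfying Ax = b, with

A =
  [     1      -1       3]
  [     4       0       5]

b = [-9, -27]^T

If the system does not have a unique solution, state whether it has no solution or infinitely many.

Row-reduce:
R2 ← R2 − 4·R1.
R2 ← R2 / (4).
R1 ← R1 + 1·R2.
Rank is 2 with 3 unknowns, leaving x_3 free.

infinitely many solutions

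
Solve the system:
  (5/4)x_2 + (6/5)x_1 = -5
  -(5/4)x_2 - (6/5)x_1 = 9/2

Row-reduce:
R1 ← R1 / (6/5).
R2 ← R2 + 6/5·R1.
Row 2 reduces to 0 = -1/2, a contradiction. The system is inconsistent.

no solution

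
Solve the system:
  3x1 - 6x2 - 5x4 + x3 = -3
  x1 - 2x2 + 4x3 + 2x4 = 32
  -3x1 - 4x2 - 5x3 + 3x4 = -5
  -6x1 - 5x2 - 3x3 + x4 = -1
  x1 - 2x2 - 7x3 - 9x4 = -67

x1 = 0, x2 = -2, x3 = 5, x4 = 4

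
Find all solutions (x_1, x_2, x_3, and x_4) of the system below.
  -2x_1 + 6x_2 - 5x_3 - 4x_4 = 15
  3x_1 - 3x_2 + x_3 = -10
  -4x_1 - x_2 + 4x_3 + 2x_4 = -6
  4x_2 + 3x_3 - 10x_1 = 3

infinitely many solutions

Row-reduce:
R1 ← R1 / (-2).
R2 ← R2 − 3·R1.
R3 ← R3 + 4·R1.
R4 ← R4 + 10·R1.
R2 ← R2 / (6).
R1 ← R1 + 3·R2.
R3 ← R3 + 13·R2.
R4 ← R4 + 26·R2.
R3 ← R3 / (-1/12).
R1 ← R1 + 3/4·R3.
R2 ← R2 + 13/12·R3.
R4 ← R4 + 1/6·R3.
Rank is 3 with 4 unknowns, leaving x_4 free.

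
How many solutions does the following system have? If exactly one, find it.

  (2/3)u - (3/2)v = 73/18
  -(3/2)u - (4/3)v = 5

Row-reduce the augmented matrix:
R1 ← R1 / (2/3).
R2 ← R2 + 3/2·R1.
R2 ← R2 / (-113/24).
R1 ← R1 + 9/4·R2.
Reading off the reduced rows gives u = -2/3, v = -3.

u = -2/3, v = -3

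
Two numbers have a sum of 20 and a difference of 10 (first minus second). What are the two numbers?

Let x = first number, y = second number.
  x + y = 20
  x - y = 10
Row-reduce the augmented matrix:
R2 ← R2 − 1·R1.
R2 ← R2 / (-2).
R1 ← R1 − 1·R2.
Reading off the reduced rows gives x = 15, y = 5.

first number: 15, second number: 5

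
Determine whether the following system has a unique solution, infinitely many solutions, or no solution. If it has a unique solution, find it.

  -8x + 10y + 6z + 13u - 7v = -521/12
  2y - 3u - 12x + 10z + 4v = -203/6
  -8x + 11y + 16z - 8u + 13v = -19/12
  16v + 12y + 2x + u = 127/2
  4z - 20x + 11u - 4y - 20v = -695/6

x = 2, y = 4/3, z = -5/2, u = -1/2, v = 11/4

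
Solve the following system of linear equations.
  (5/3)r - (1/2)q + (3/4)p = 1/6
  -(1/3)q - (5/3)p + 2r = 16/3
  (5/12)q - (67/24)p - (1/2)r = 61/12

Row-reduce:
R1 ← R1 / (3/4).
R2 ← R2 + 5/3·R1.
R3 ← R3 + 67/24·R1.
R2 ← R2 / (-13/9).
R1 ← R1 + 2/3·R2.
R3 ← R3 + 13/9·R2.
Rank is 2 with 3 unknowns, leaving r free.

infinitely many solutions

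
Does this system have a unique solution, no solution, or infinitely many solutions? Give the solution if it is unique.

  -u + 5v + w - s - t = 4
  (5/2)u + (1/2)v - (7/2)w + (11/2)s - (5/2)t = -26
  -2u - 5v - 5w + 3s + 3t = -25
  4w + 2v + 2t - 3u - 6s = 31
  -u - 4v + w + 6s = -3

no solution

Row-reduce:
R1 ← R1 / (-1).
R2 ← R2 − 5/2·R1.
R3 ← R3 + 2·R1.
R4 ← R4 + 3·R1.
R5 ← R5 + 1·R1.
R2 ← R2 / (13).
R1 ← R1 + 5·R2.
R3 ← R3 + 15·R2.
R4 ← R4 + 13·R2.
R5 ← R5 + 9·R2.
R3 ← R3 / (-106/13).
R1 ← R1 + 18/13·R3.
R2 ← R2 + 1/13·R3.
R5 ← R5 + 9/13·R3.
Swap R4 and R5.
R4 ← R4 / (443/53).
R1 ← R1 − 38/53·R4.
R2 ← R2 − 8/53·R4.
R3 ← R3 + 55/53·R4.
Row 5 reduces to 0 = 3, a contradiction. The system is inconsistent.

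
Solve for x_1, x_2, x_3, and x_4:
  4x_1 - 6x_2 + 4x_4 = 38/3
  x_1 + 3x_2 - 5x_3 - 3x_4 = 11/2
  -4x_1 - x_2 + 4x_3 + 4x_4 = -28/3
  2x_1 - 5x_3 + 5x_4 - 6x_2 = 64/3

x_1 = 1/2, x_2 = -2, x_3 = -2, x_4 = -1/3

Row-reduce the augmented matrix:
R1 ← R1 / (4).
R2 ← R2 − 1·R1.
R3 ← R3 + 4·R1.
R4 ← R4 − 2·R1.
R2 ← R2 / (9/2).
R1 ← R1 + 3/2·R2.
R3 ← R3 + 7·R2.
R4 ← R4 + 3·R2.
R3 ← R3 / (-34/9).
R1 ← R1 + 5/3·R3.
R2 ← R2 + 10/9·R3.
R4 ← R4 + 25/3·R3.
R4 ← R4 / (-61/17).
R1 ← R1 + 19/17·R4.
R2 ← R2 + 24/17·R4.
R3 ← R3 + 8/17·R4.
Reading off the reduced rows gives x_1 = 1/2, x_2 = -2, x_3 = -2, x_4 = -1/3.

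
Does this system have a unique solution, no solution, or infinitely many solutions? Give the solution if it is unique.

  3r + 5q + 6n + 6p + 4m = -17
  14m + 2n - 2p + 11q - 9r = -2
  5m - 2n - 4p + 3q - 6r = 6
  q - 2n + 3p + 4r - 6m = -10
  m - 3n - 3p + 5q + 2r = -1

Row-reduce:
R1 ← R1 / (4).
R2 ← R2 − 14·R1.
R3 ← R3 − 5·R1.
R4 ← R4 + 6·R1.
R5 ← R5 − 1·R1.
R2 ← R2 / (-19).
R1 ← R1 − 3/2·R2.
R3 ← R3 + 19/2·R2.
R4 ← R4 − 7·R2.
R5 ← R5 + 9/2·R2.
Swap R3 and R4.
R3 ← R3 / (67/19).
R1 ← R1 + 6/19·R3.
R2 ← R2 − 23/19·R3.
R5 ← R5 − 18/19·R3.
Swap R4 and R5.
R4 ← R4 / (489/134).
R1 ← R1 − 86/67·R4.
R2 ← R2 + 235/134·R4.
R3 ← R3 − 116/67·R4.
Row 5 reduces to 0 = -3/2, a contradiction. The system is inconsistent.

no solution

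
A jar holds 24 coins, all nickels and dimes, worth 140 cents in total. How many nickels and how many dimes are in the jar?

Let n = nickels, d = dimes.
  d + n = 24
  5n + 10d = 140
From equation 1: n = 24 − d.
Substitute into equation 2 and solve: d = 4.
Then n = 20.

nickels: 20, dimes: 4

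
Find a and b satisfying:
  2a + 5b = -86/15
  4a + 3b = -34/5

a = -6/5, b = -2/3

Row-reduce the augmented matrix:
R1 ← R1 / (2).
R2 ← R2 − 4·R1.
R2 ← R2 / (-7).
R1 ← R1 − 5/2·R2.
Reading off the reduced rows gives a = -6/5, b = -2/3.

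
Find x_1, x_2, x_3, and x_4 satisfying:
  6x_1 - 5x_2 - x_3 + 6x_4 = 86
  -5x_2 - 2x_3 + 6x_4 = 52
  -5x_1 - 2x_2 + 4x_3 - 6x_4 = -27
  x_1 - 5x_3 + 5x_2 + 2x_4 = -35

x_1 = 5, x_2 = -6, x_3 = 4, x_4 = 5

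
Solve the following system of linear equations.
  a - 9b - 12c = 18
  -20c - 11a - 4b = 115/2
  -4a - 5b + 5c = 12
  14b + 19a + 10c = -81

no solution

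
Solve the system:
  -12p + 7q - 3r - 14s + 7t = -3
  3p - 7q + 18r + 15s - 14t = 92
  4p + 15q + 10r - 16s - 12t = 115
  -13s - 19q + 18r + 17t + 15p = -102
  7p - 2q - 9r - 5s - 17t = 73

p = -2, q = 1, r = 2, s = -1, t = -6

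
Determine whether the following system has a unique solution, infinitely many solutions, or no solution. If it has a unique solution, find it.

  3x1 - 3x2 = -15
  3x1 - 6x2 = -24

Row-reduce the augmented matrix:
R1 ← R1 / (3).
R2 ← R2 − 3·R1.
R2 ← R2 / (-3).
R1 ← R1 + 1·R2.
Reading off the reduced rows gives x1 = -2, x2 = 3.

x1 = -2, x2 = 3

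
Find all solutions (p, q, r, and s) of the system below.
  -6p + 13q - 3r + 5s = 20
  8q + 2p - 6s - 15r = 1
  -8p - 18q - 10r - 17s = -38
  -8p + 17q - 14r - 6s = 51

Row-reduce the augmented matrix:
R1 ← R1 / (-6).
R2 ← R2 − 2·R1.
R3 ← R3 + 8·R1.
R4 ← R4 + 8·R1.
R2 ← R2 / (37/3).
R1 ← R1 + 13/6·R2.
R3 ← R3 + 106/3·R2.
R4 ← R4 + 1/3·R2.
R3 ← R3 / (-1918/37).
R1 ← R1 + 171/74·R3.
R2 ← R2 + 48/37·R3.
R4 ← R4 + 386/37·R3.
R4 ← R4 / (-5296/959).
R1 ← R1 − 53/3836·R4.
R2 ← R2 − 529/959·R4.
R3 ← R3 − 1335/1918·R4.
Reading off the reduced rows gives p = 0, q = 5, r = 5, s = -6.

p = 0, q = 5, r = 5, s = -6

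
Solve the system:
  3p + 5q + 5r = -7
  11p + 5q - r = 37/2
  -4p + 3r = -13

Row-reduce:
R1 ← R1 / (3).
R2 ← R2 − 11·R1.
R3 ← R3 + 4·R1.
R2 ← R2 / (-40/3).
R1 ← R1 − 5/3·R2.
R3 ← R3 − 20/3·R2.
Row 3 reduces to 0 = -1/4, a contradiction. The system is inconsistent.

no solution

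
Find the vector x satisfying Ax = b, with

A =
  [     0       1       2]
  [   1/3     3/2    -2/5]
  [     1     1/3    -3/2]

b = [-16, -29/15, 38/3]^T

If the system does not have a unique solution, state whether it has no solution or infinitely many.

x_1 = 5, x_2 = -4, x_3 = -6

Row-reduce the augmented matrix:
Swap R1 and R2.
R1 ← R1 / (1/3).
R3 ← R3 − 1·R1.
R1 ← R1 − 9/2·R2.
R3 ← R3 + 25/6·R2.
R3 ← R3 / (241/30).
R1 ← R1 + 51/5·R3.
R2 ← R2 − 2·R3.
Reading off the reduced rows gives x_1 = 5, x_2 = -4, x_3 = -6.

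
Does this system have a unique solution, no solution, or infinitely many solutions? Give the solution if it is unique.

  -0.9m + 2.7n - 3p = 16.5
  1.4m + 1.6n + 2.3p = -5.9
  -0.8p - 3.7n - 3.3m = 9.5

m = -6, n = 3, p = -1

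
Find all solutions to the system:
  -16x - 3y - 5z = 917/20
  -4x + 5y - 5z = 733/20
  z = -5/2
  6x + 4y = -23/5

x = -13/5, y = 11/4, z = -5/2

Row-reduce the augmented matrix:
R1 ← R1 / (-16).
R2 ← R2 + 4·R1.
R4 ← R4 − 6·R1.
R2 ← R2 / (23/4).
R1 ← R1 − 3/16·R2.
R4 ← R4 − 23/8·R2.
R1 ← R1 − 10/23·R3.
R2 ← R2 + 15/23·R3.
R4 reduces to 0 = 0, so the extra equation is consistent.
Reading off the reduced rows gives x = -13/5, y = 11/4, z = -5/2.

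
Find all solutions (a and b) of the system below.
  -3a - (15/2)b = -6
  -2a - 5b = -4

Row-reduce:
R1 ← R1 / (-3).
R2 ← R2 + 2·R1.
Rank is 1 with 2 unknowns, leaving b free.

infinitely many solutions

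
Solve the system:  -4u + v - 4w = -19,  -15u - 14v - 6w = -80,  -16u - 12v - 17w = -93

Row-reduce the augmented matrix:
R1 ← R1 / (-4).
R2 ← R2 + 15·R1.
R3 ← R3 + 16·R1.
R2 ← R2 / (-71/4).
R1 ← R1 + 1/4·R2.
R3 ← R3 + 16·R2.
R3 ← R3 / (-647/71).
R1 ← R1 − 62/71·R3.
R2 ← R2 + 36/71·R3.
Reading off the reduced rows gives u = 4, v = 1, w = 1.

u = 4, v = 1, w = 1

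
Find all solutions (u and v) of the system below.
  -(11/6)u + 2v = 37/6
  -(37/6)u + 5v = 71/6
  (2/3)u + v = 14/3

no solution

Row-reduce:
R1 ← R1 / (-11/6).
R2 ← R2 + 37/6·R1.
R3 ← R3 − 2/3·R1.
R2 ← R2 / (-19/11).
R1 ← R1 + 12/11·R2.
R3 ← R3 − 19/11·R2.
Row 3 reduces to 0 = -2, a contradiction. The system is inconsistent.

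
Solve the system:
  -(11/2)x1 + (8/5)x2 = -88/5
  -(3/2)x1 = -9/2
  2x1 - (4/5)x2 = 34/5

Row-reduce:
R1 ← R1 / (-11/2).
R2 ← R2 + 3/2·R1.
R3 ← R3 − 2·R1.
R2 ← R2 / (-24/55).
R1 ← R1 + 16/55·R2.
R3 ← R3 + 12/55·R2.
Row 3 reduces to 0 = 1/4, a contradiction. The system is inconsistent.

no solution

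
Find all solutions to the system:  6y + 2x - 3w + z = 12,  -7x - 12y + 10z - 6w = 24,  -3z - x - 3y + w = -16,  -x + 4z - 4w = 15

Row-reduce:
R1 ← R1 / (2).
R2 ← R2 + 7·R1.
R3 ← R3 + 1·R1.
R4 ← R4 + 1·R1.
R2 ← R2 / (9).
R1 ← R1 − 3·R2.
R4 ← R4 − 3·R2.
R3 ← R3 / (-5/2).
R1 ← R1 + 4·R3.
R2 ← R2 − 3/2·R3.
Row 4 reduces to 0 = -1, a contradiction. The system is inconsistent.

no solution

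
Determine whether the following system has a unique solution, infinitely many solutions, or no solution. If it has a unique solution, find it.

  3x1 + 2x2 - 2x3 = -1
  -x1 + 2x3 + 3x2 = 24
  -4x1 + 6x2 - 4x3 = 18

x1 = -1, x2 = 5, x3 = 4

Row-reduce the augmented matrix:
R1 ← R1 / (3).
R2 ← R2 + 1·R1.
R3 ← R3 + 4·R1.
R2 ← R2 / (11/3).
R1 ← R1 − 2/3·R2.
R3 ← R3 − 26/3·R2.
R3 ← R3 / (-108/11).
R1 ← R1 + 10/11·R3.
R2 ← R2 − 4/11·R3.
Reading off the reduced rows gives x1 = -1, x2 = 5, x3 = 4.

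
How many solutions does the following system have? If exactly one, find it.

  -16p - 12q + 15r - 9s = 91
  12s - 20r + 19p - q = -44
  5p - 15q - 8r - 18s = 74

infinitely many solutions

Row-reduce:
R1 ← R1 / (-16).
R2 ← R2 − 19·R1.
R3 ← R3 − 5·R1.
R2 ← R2 / (-61/4).
R1 ← R1 − 3/4·R2.
R3 ← R3 + 75/4·R2.
R3 ← R3 / (-38/61).
R1 ← R1 + 255/244·R3.
R2 ← R2 − 35/244·R3.
Rank is 3 with 4 unknowns, leaving s free.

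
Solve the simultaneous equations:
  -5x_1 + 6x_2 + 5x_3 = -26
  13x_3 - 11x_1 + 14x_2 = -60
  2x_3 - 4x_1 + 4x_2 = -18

Row-reduce:
R1 ← R1 / (-5).
R2 ← R2 + 11·R1.
R3 ← R3 + 4·R1.
R2 ← R2 / (4/5).
R1 ← R1 + 6/5·R2.
R3 ← R3 + 4/5·R2.
Rank is 2 with 3 unknowns, leaving x_3 free.

infinitely many solutions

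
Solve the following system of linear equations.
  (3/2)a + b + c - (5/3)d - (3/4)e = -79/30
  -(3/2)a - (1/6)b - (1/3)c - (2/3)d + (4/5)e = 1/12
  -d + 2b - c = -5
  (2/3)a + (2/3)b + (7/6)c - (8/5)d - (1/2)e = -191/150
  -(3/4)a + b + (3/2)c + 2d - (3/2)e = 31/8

a = -1/2, b = -4/5, c = 2, d = 7/5, e = 1

Row-reduce the augmented matrix:
R1 ← R1 / (3/2).
R2 ← R2 + 3/2·R1.
R4 ← R4 − 2/3·R1.
R5 ← R5 + 3/4·R1.
R2 ← R2 / (5/6).
R1 ← R1 − 2/3·R2.
R3 ← R3 − 2·R2.
R4 ← R4 − 2/9·R2.
R5 ← R5 − 3/2·R2.
R3 ← R3 / (-13/5).
R1 ← R1 − 2/15·R3.
R2 ← R2 − 4/5·R3.
R4 ← R4 − 49/90·R3.
R5 ← R5 − 4/5·R3.
R4 ← R4 / (2549/3510).
R1 ← R1 − 116/117·R4.
R2 ← R2 + 18/13·R4.
R3 ← R3 + 23/13·R4.
R5 ← R5 − 529/78·R4.
R5 ← R5 / (-8793/101960).
R1 ← R1 + 6783/25490·R5.
R2 ← R2 + 9381/25490·R5.
R3 ← R3 + 5781/12745·R5.
R4 ← R4 + 720/2549·R5.
Reading off the reduced rows gives a = -1/2, b = -4/5, c = 2, d = 7/5, e = 1.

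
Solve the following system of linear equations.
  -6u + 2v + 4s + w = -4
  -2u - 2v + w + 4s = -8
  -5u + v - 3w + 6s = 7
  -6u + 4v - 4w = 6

Row-reduce the augmented matrix:
R1 ← R1 / (-6).
R2 ← R2 + 2·R1.
R3 ← R3 + 5·R1.
R4 ← R4 + 6·R1.
R2 ← R2 / (-8/3).
R1 ← R1 + 1/3·R2.
R3 ← R3 + 2/3·R2.
R4 ← R4 − 2·R2.
R3 ← R3 / (-4).
R1 ← R1 + 1/4·R3.
R2 ← R2 + 1/4·R3.
R4 ← R4 + 9/2·R3.
R4 ← R4 / (-17/4).
R1 ← R1 + 9/8·R4.
R2 ← R2 + 9/8·R4.
R3 ← R3 + 1/2·R4.
Reading off the reduced rows gives u = 3, v = 4, w = -2, s = 2.

u = 3, v = 4, w = -2, s = 2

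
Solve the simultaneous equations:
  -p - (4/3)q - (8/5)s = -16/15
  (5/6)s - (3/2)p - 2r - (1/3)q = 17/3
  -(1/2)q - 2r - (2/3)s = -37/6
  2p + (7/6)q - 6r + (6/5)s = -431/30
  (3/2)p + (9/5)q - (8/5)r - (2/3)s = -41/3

no solution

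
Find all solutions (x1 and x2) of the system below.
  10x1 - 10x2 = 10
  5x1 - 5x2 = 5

Row-reduce:
R1 ← R1 / (10).
R2 ← R2 − 5·R1.
Rank is 1 with 2 unknowns, leaving x2 free.

infinitely many solutions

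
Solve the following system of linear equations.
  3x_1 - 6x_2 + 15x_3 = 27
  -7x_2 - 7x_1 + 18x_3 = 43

Row-reduce:
R1 ← R1 / (3).
R2 ← R2 + 7·R1.
R2 ← R2 / (-21).
R1 ← R1 + 2·R2.
Rank is 2 with 3 unknowns, leaving x_3 free.

infinitely many solutions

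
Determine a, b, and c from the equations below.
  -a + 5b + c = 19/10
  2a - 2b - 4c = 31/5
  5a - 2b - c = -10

a = -12/5, b = 1/2, c = -3

Row-reduce the augmented matrix:
R1 ← R1 / (-1).
R2 ← R2 − 2·R1.
R3 ← R3 − 5·R1.
R2 ← R2 / (8).
R1 ← R1 + 5·R2.
R3 ← R3 − 23·R2.
R3 ← R3 / (39/4).
R1 ← R1 + 9/4·R3.
R2 ← R2 + 1/4·R3.
Reading off the reduced rows gives a = -12/5, b = 1/2, c = -3.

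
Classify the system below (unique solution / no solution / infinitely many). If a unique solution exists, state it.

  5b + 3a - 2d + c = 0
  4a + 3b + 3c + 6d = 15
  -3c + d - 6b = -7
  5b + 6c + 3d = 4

a = -3, b = 5, c = -6, d = 5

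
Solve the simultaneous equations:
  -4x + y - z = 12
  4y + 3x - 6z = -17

Row-reduce:
R1 ← R1 / (-4).
R2 ← R2 − 3·R1.
R2 ← R2 / (19/4).
R1 ← R1 + 1/4·R2.
Rank is 2 with 3 unknowns, leaving z free.

infinitely many solutions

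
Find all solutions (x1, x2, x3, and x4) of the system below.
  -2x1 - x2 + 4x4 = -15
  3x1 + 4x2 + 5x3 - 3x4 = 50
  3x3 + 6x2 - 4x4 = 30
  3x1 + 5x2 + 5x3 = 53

x1 = 6, x2 = 3, x3 = 4, x4 = 0

Row-reduce the augmented matrix:
R1 ← R1 / (-2).
R2 ← R2 − 3·R1.
R4 ← R4 − 3·R1.
R2 ← R2 / (5/2).
R1 ← R1 − 1/2·R2.
R3 ← R3 − 6·R2.
R4 ← R4 − 7/2·R2.
R3 ← R3 / (-9).
R1 ← R1 + 1·R3.
R2 ← R2 − 2·R3.
R4 ← R4 + 2·R3.
R4 ← R4 / (193/45).
R1 ← R1 + 61/45·R4.
R2 ← R2 + 58/45·R4.
R3 ← R3 − 56/45·R4.
Reading off the reduced rows gives x1 = 6, x2 = 3, x3 = 4, x4 = 0.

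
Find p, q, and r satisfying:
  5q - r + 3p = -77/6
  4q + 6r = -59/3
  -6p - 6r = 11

p = -1/3, q = -8/3, r = -3/2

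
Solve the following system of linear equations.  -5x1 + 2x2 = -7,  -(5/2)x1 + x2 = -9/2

no solution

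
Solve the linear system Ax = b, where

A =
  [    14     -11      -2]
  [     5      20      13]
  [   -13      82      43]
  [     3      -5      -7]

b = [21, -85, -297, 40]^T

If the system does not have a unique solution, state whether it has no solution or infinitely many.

Row-reduce the augmented matrix:
R1 ← R1 / (14).
R2 ← R2 − 5·R1.
R3 ← R3 + 13·R1.
R4 ← R4 − 3·R1.
R2 ← R2 / (335/14).
R1 ← R1 + 11/14·R2.
R3 ← R3 − 1005/14·R2.
R4 ← R4 + 37/14·R2.
Swap R3 and R4.
R3 ← R3 / (-1694/335).
R1 ← R1 − 103/335·R3.
R2 ← R2 − 192/335·R3.
R4 reduces to 0 = 0, so the extra equation is consistent.
Reading off the reduced rows gives x_1 = 0, x_2 = -1, x_3 = -5.

x_1 = 0, x_2 = -1, x_3 = -5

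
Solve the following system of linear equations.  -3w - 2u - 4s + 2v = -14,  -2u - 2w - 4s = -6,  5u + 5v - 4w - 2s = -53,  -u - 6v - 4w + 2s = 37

u = -5, v = -4, w = 0, s = 4

Row-reduce the augmented matrix:
R1 ← R1 / (-2).
R2 ← R2 + 2·R1.
R3 ← R3 − 5·R1.
R4 ← R4 + 1·R1.
R2 ← R2 / (-2).
R1 ← R1 + 1·R2.
R3 ← R3 − 10·R2.
R4 ← R4 + 7·R2.
R3 ← R3 / (-13/2).
R1 ← R1 − 1·R3.
R2 ← R2 + 1/2·R3.
R4 ← R4 + 6·R3.
R4 ← R4 / (196/13).
R1 ← R1 − 2/13·R4.
R2 ← R2 − 12/13·R4.
R3 ← R3 − 24/13·R4.
Reading off the reduced rows gives u = -5, v = -4, w = 0, s = 4.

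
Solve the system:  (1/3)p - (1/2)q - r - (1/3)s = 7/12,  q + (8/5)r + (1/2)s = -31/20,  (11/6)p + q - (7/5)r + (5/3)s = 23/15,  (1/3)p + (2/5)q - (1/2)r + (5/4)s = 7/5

Row-reduce the augmented matrix:
R1 ← R1 / (1/3).
R3 ← R3 − 11/6·R1.
R4 ← R4 − 1/3·R1.
R1 ← R1 + 3/2·R2.
R3 ← R3 − 15/4·R2.
R4 ← R4 − 9/10·R2.
R3 ← R3 / (-19/10).
R1 ← R1 + 3/5·R3.
R2 ← R2 − 8/5·R3.
R4 ← R4 + 47/50·R3.
R4 ← R4 / (751/2280).
R1 ← R1 + 29/38·R4.
R2 ← R2 − 71/38·R4.
R3 ← R3 + 65/76·R4.
Reading off the reduced rows gives p = -3/2, q = 1, r = -7/4, s = 1/2.

p = -3/2, q = 1, r = -7/4, s = 1/2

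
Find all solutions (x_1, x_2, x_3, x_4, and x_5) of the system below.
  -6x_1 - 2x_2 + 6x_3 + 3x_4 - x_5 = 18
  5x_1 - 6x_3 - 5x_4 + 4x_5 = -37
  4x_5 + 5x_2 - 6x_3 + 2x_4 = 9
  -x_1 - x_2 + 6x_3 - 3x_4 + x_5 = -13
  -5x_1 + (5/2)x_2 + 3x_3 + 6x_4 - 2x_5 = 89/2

no solution

Row-reduce:
R1 ← R1 / (-6).
R2 ← R2 − 5·R1.
R4 ← R4 + 1·R1.
R5 ← R5 + 5·R1.
R2 ← R2 / (-5/3).
R1 ← R1 − 1/3·R2.
R3 ← R3 − 5·R2.
R4 ← R4 + 2/3·R2.
R5 ← R5 − 25/6·R2.
R3 ← R3 / (-9).
R1 ← R1 + 6/5·R3.
R2 ← R2 − 3/5·R3.
R4 ← R4 − 27/5·R3.
R5 ← R5 + 9/2·R3.
R4 ← R4 / (-29/5).
R1 ← R1 + 4/15·R4.
R2 ← R2 − 17/15·R4.
R3 ← R3 − 11/18·R4.
Row 5 reduces to 0 = 3, a contradiction. The system is inconsistent.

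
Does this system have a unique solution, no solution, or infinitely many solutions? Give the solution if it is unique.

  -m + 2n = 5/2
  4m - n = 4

m = 3/2, n = 2

From equation 1: m = -5/2 + 2·n.
Substitute into equation 2 and solve: n = 2.
Then m = 3/2.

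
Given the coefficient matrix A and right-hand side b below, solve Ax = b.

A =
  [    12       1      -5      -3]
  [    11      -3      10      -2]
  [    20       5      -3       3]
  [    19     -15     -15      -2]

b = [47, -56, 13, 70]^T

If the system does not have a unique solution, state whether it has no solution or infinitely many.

Row-reduce the augmented matrix:
R1 ← R1 / (12).
R2 ← R2 − 11·R1.
R3 ← R3 − 20·R1.
R4 ← R4 − 19·R1.
R2 ← R2 / (-47/12).
R1 ← R1 − 1/12·R2.
R3 ← R3 − 10/3·R2.
R4 ← R4 + 199/12·R2.
R3 ← R3 / (834/47).
R1 ← R1 + 5/47·R3.
R2 ← R2 + 175/47·R3.
R4 ← R4 + 3235/47·R3.
R4 ← R4 / (13795/417).
R1 ← R1 + 76/417·R4.
R2 ← R2 − 676/417·R4.
R3 ← R3 − 203/417·R4.
Reading off the reduced rows gives x_1 = 0, x_2 = 2, x_3 = -6, x_4 = -5.

x_1 = 0, x_2 = 2, x_3 = -6, x_4 = -5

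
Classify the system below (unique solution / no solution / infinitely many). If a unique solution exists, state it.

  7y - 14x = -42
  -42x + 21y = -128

no solution

Row-reduce:
R1 ← R1 / (-14).
R2 ← R2 + 42·R1.
Row 2 reduces to 0 = -2, a contradiction. The system is inconsistent.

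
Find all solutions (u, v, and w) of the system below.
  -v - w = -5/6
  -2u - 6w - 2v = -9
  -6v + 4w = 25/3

u = 1, v = -1/2, w = 4/3

Row-reduce the augmented matrix:
Swap R1 and R2.
R1 ← R1 / (-2).
R2 ← R2 / (-1).
R1 ← R1 − 1·R2.
R3 ← R3 + 6·R2.
R3 ← R3 / (10).
R1 ← R1 − 2·R3.
R2 ← R2 − 1·R3.
Reading off the reduced rows gives u = 1, v = -1/2, w = 4/3.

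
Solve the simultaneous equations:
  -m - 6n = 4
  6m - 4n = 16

m = 2, n = -1

Row-reduce the augmented matrix:
R1 ← R1 / (-1).
R2 ← R2 − 6·R1.
R2 ← R2 / (-40).
R1 ← R1 − 6·R2.
Reading off the reduced rows gives m = 2, n = -1.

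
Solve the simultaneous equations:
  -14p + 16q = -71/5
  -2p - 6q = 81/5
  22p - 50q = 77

p = -3/2, q = -11/5

Row-reduce the augmented matrix:
R1 ← R1 / (-14).
R2 ← R2 + 2·R1.
R3 ← R3 − 22·R1.
R2 ← R2 / (-58/7).
R1 ← R1 + 8/7·R2.
R3 ← R3 + 174/7·R2.
R3 reduces to 0 = 0, so the extra equation is consistent.
Reading off the reduced rows gives p = -3/2, q = -11/5.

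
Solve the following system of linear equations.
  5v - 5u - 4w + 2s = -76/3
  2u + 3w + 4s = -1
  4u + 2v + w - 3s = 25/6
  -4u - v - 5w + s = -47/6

u = 1, v = -8/3, w = 1, s = -3/2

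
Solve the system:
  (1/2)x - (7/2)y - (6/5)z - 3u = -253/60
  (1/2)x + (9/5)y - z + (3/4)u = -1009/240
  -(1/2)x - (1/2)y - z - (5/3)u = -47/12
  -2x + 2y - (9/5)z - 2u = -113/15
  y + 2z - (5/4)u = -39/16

x = -7/3, y = -2, z = 3/2, u = 11/4

Row-reduce the augmented matrix:
R1 ← R1 / (1/2).
R2 ← R2 − 1/2·R1.
R3 ← R3 + 1/2·R1.
R4 ← R4 + 2·R1.
R2 ← R2 / (53/10).
R1 ← R1 + 7·R2.
R3 ← R3 + 4·R2.
R4 ← R4 + 12·R2.
R5 ← R5 − 1·R2.
R3 ← R3 / (-543/265).
R1 ← R1 + 566/265·R3.
R2 ← R2 − 2/53·R3.
R4 ← R4 + 1629/265·R3.
R5 ← R5 − 104/53·R3.
Swap R4 and R5.
R4 ← R4 / (-24215/6516).
R1 ← R1 − 2825/3258·R4.
R2 ← R2 − 2195/3258·R4.
R3 ← R3 − 1460/1629·R4.
R5 reduces to 0 = 0, so the extra equation is consistent.
Reading off the reduced rows gives x = -7/3, y = -2, z = 3/2, u = 11/4.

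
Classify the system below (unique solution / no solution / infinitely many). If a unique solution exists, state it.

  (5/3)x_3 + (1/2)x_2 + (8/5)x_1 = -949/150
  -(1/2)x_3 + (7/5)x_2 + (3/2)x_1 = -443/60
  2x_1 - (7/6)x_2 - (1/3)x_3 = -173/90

Row-reduce the augmented matrix:
R1 ← R1 / (8/5).
R2 ← R2 − 3/2·R1.
R3 ← R3 − 2·R1.
R2 ← R2 / (149/160).
R1 ← R1 − 5/16·R2.
R3 ← R3 + 43/24·R2.
R3 ← R3 / (-2854/447).
R1 ← R1 − 775/447·R3.
R2 ← R2 + 330/149·R3.
Reading off the reduced rows gives x_1 = -13/5, x_2 = -8/3, x_3 = -1/2.

x_1 = -13/5, x_2 = -8/3, x_3 = -1/2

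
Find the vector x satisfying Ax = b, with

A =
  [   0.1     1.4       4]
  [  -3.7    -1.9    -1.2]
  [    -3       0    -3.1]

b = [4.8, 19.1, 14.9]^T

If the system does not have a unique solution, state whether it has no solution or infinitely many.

Row-reduce the augmented matrix:
R1 ← R1 / (1/10).
R2 ← R2 + 37/10·R1.
R3 ← R3 + 3·R1.
R2 ← R2 / (499/10).
R1 ← R1 − 14·R2.
R3 ← R3 − 42·R2.
R3 ← R3 / (-33229/4990).
R1 ← R1 + 592/499·R3.
R2 ← R2 − 1468/499·R3.
Reading off the reduced rows gives x_1 = -6, x_2 = 1, x_3 = 1.

x_1 = -6, x_2 = 1, x_3 = 1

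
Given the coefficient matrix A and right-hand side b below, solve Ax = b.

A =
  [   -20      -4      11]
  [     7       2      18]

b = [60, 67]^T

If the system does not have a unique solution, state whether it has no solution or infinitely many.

infinitely many solutions

Row-reduce:
R1 ← R1 / (-20).
R2 ← R2 − 7·R1.
R2 ← R2 / (3/5).
R1 ← R1 − 1/5·R2.
Rank is 2 with 3 unknowns, leaving x_3 free.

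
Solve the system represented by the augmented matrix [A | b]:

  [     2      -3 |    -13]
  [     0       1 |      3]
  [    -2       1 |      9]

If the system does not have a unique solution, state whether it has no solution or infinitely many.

Row-reduce:
R1 ← R1 / (2).
R3 ← R3 + 2·R1.
R1 ← R1 + 3/2·R2.
R3 ← R3 + 2·R2.
Row 3 reduces to 0 = 2, a contradiction. The system is inconsistent.

no solution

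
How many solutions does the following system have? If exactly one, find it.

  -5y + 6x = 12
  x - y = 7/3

x = 1/3, y = -2

From equation 2: x = 7/3 + y.
Substitute into equation 1 and solve: y = -2.
Then x = 1/3.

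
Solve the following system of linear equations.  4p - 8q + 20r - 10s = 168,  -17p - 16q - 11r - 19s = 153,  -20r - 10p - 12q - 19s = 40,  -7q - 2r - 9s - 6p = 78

p = -5, q = -6, r = 6, s = -2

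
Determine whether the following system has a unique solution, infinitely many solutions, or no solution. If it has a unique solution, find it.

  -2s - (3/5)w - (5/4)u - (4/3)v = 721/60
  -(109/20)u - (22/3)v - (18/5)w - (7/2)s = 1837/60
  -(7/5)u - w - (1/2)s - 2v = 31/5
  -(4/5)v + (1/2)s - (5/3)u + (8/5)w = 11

Row-reduce:
R1 ← R1 / (-5/4).
R2 ← R2 + 109/20·R1.
R3 ← R3 + 7/5·R1.
R4 ← R4 + 5/3·R1.
R2 ← R2 / (-38/25).
R1 ← R1 − 16/15·R2.
R3 ← R3 + 38/75·R2.
R4 ← R4 − 44/45·R2.
Swap R3 and R4.
R3 ← R3 / (2518/1425).
R1 ← R1 + 4/19·R3.
R2 ← R2 − 123/190·R3.
Rank is 3 with 4 unknowns, leaving s free.

infinitely many solutions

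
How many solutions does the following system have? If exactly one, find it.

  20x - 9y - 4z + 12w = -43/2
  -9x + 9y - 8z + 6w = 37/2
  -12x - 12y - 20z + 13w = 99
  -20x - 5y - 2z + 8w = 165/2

x = -3, y = -5/2, z = -1, w = 1

Row-reduce the augmented matrix:
R1 ← R1 / (20).
R2 ← R2 + 9·R1.
R3 ← R3 + 12·R1.
R4 ← R4 + 20·R1.
R2 ← R2 / (99/20).
R1 ← R1 + 9/20·R2.
R3 ← R3 + 87/5·R2.
R4 ← R4 + 14·R2.
R3 ← R3 / (-1876/33).
R1 ← R1 + 12/11·R3.
R2 ← R2 + 196/99·R3.
R4 ← R4 + 3338/99·R3.
R4 ← R4 / (46415/2814).
R1 ← R1 − 225/469·R4.
R2 ← R2 − 41/201·R4.
R3 ← R3 + 1989/1876·R4.
Reading off the reduced rows gives x = -3, y = -5/2, z = -1, w = 1.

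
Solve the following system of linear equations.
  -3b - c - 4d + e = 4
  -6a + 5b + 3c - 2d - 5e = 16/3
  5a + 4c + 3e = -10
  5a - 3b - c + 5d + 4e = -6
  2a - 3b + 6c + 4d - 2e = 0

Row-reduce the augmented matrix:
Swap R1 and R2.
R1 ← R1 / (-6).
R3 ← R3 − 5·R1.
R4 ← R4 − 5·R1.
R5 ← R5 − 2·R1.
R2 ← R2 / (-3).
R1 ← R1 + 5/6·R2.
R3 ← R3 − 25/6·R2.
R4 ← R4 − 7/6·R2.
R5 ← R5 + 4/3·R2.
R3 ← R3 / (46/9).
R1 ← R1 + 2/9·R3.
R2 ← R2 − 1/3·R3.
R4 ← R4 − 10/9·R3.
R5 ← R5 − 67/9·R3.
R4 ← R4 / (77/23).
R1 ← R1 − 26/23·R4.
R2 ← R2 − 83/46·R4.
R3 ← R3 + 65/46·R4.
R5 ← R5 − 719/46·R4.
R5 ← R5 / (-404/77).
R1 ← R1 − 39/77·R5.
R2 ← R2 + 34/77·R5.
R3 ← R3 − 9/77·R5.
R4 ← R4 − 4/77·R5.
Reading off the reduced rows gives a = -2, b = -4/3, c = 0, d = 0, e = 0.

a = -2, b = -4/3, c = 0, d = 0, e = 0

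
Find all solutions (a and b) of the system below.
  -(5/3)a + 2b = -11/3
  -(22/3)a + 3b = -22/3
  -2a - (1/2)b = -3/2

Row-reduce:
R1 ← R1 / (-5/3).
R2 ← R2 + 22/3·R1.
R3 ← R3 + 2·R1.
R2 ← R2 / (-29/5).
R1 ← R1 + 6/5·R2.
R3 ← R3 + 29/10·R2.
Row 3 reduces to 0 = -3/2, a contradiction. The system is inconsistent.

no solution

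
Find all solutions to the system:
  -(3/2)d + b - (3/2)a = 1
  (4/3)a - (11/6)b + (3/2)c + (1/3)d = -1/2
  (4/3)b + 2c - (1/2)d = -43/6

Row-reduce:
R1 ← R1 / (-3/2).
R2 ← R2 − 4/3·R1.
R2 ← R2 / (-17/18).
R1 ← R1 + 2/3·R2.
R3 ← R3 − 4/3·R2.
R3 ← R3 / (70/17).
R1 ← R1 + 18/17·R3.
R2 ← R2 + 27/17·R3.
Rank is 3 with 4 unknowns, leaving d free.

infinitely many solutions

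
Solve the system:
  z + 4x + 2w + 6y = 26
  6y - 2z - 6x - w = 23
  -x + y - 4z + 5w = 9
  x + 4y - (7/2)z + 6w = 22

Row-reduce:
R1 ← R1 / (4).
R2 ← R2 + 6·R1.
R3 ← R3 + 1·R1.
R4 ← R4 − 1·R1.
R2 ← R2 / (15).
R1 ← R1 − 3/2·R2.
R3 ← R3 − 5/2·R2.
R4 ← R4 − 5/2·R2.
R3 ← R3 / (-11/3).
R1 ← R1 − 3/10·R3.
R2 ← R2 + 1/30·R3.
R4 ← R4 + 11/3·R3.
Rank is 3 with 4 unknowns, leaving w free.

infinitely many solutions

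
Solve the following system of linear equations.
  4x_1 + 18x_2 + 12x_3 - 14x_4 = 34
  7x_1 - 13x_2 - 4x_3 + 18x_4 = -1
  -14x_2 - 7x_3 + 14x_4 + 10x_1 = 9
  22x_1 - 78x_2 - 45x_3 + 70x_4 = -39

Row-reduce:
R1 ← R1 / (4).
R2 ← R2 − 7·R1.
R3 ← R3 − 10·R1.
R4 ← R4 − 22·R1.
R2 ← R2 / (-89/2).
R1 ← R1 − 9/2·R2.
R3 ← R3 + 59·R2.
R4 ← R4 + 177·R2.
R3 ← R3 / (-343/89).
R1 ← R1 − 42/89·R3.
R2 ← R2 − 50/89·R3.
R4 ← R4 + 1029/89·R3.
Row 4 reduces to 0 = 2, a contradiction. The system is inconsistent.

no solution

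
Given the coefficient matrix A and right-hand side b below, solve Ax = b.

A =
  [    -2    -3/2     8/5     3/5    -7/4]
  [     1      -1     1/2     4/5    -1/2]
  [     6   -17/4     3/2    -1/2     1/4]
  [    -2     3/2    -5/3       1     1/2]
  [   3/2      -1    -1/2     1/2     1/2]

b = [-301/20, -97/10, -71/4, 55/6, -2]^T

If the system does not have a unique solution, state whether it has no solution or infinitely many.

Row-reduce:
R1 ← R1 / (-2).
R2 ← R2 − 1·R1.
R3 ← R3 − 6·R1.
R4 ← R4 + 2·R1.
R5 ← R5 − 3/2·R1.
R2 ← R2 / (-7/4).
R1 ← R1 − 3/4·R2.
R3 ← R3 + 35/4·R2.
R4 ← R4 − 3·R2.
R5 ← R5 + 17/8·R2.
R3 ← R3 / (-1/5).
R1 ← R1 + 17/70·R3.
R2 ← R2 + 26/35·R3.
R4 ← R4 + 109/105·R3.
R5 ← R5 + 123/140·R3.
R4 ← R4 / (843/35).
R1 ← R1 − 369/70·R4.
R2 ← R2 − 524/35·R4.
R3 ← R3 − 21·R4.
R5 ← R5 − 2529/140·R4.
Rank is 4 with 5 unknowns, leaving x_5 free.

infinitely many solutions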